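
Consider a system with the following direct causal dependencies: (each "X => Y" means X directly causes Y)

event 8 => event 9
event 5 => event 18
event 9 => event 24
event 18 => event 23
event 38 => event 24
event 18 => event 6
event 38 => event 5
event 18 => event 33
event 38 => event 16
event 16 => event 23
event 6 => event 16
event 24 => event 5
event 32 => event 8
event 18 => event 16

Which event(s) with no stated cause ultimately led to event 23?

Tracing upstream from event 23: event 23 ← event 18 ← event 5 ← event 24 ← event 9 ← event 8 ← event 32.
A separate upstream branch: event 23 ← event 16 ← event 38.
Each of those chain origins has no stated cause.

event 32, event 38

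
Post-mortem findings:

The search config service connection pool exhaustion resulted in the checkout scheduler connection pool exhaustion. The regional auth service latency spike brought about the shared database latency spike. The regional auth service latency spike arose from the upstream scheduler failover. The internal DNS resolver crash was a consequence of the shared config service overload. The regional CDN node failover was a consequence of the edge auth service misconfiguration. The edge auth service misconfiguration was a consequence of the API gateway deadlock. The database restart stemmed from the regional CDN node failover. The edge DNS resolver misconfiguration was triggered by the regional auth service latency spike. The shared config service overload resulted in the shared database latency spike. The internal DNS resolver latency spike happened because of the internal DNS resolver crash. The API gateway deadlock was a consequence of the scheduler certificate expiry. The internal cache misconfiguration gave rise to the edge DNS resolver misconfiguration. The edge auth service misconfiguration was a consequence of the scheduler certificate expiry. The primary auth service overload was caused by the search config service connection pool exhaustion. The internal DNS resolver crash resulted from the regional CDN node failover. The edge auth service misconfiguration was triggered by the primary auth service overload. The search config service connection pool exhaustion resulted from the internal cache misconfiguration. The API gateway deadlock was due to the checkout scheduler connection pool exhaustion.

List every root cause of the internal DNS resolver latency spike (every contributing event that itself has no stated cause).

the internal cache misconfiguration, the scheduler certificate expiry, the shared config service overload

Tracing upstream from the internal DNS resolver latency spike: the internal DNS resolver latency spike ← the internal DNS resolver crash ← the shared config service overload.
A separate upstream branch: the internal DNS resolver latency spike ← the internal DNS resolver crash ← the regional CDN node failover ← the edge auth service misconfiguration ← the primary auth service overload ← the search config service connection pool exhaustion ← the internal cache misconfiguration.
A separate upstream branch: the internal DNS resolver latency spike ← the internal DNS resolver crash ← the regional CDN node failover ← the edge auth service misconfiguration ← the scheduler certificate expiry.
Each of those chain origins has no stated cause.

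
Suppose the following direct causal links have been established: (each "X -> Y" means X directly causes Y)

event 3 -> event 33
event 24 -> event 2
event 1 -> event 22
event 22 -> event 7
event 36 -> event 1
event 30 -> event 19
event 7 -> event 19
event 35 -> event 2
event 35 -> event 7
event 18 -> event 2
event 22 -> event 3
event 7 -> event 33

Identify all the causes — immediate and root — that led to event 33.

Immediate causes of event 33: event 7, event 3.
Further upstream: event 36, event 35, event 1, event 22.

event 1, event 22, event 3, event 35, event 36, event 7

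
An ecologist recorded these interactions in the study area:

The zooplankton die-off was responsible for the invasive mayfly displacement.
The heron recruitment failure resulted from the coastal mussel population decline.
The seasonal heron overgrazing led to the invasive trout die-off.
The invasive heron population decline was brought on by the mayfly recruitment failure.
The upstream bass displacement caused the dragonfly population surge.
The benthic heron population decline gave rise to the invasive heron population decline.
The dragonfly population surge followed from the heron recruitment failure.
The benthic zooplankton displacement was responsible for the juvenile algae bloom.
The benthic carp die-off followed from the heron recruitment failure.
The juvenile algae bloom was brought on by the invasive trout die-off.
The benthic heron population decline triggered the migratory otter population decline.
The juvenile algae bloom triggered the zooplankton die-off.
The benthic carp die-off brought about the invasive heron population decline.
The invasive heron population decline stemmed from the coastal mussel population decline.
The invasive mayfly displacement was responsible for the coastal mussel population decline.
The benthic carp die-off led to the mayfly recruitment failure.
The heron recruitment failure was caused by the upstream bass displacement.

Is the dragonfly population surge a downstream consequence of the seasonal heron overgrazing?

There is a causal chain: the seasonal heron overgrazing → the invasive trout die-off → the juvenile algae bloom → the zooplankton die-off → the invasive mayfly displacement → the coastal mussel population decline → the heron recruitment failure → the dragonfly population surge.

Yes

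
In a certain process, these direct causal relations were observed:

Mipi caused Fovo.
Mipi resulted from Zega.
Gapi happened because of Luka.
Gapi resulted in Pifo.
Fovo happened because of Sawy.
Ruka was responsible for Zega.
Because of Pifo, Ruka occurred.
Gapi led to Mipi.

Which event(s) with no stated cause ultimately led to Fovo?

Tracing upstream from Fovo: Fovo ← Mipi ← Gapi ← Luka.
A separate upstream branch: Fovo ← Sawy.
Each of those chain origins has no stated cause.

Luka, Sawy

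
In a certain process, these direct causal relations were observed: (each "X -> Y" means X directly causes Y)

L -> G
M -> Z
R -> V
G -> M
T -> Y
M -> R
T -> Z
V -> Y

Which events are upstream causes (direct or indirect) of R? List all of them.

Immediate cause of R: M.
Further upstream: L, G.

G, L, M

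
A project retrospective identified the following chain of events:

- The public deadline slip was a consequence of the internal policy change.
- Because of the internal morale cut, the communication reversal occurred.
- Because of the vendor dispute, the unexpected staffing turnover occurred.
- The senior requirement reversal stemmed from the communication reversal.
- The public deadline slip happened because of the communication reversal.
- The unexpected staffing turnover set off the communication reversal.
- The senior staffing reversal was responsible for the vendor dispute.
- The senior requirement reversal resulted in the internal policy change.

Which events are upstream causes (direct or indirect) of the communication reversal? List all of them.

the internal morale cut, the senior staffing reversal, the unexpected staffing turnover, the vendor dispute

Immediate causes of the communication reversal: the unexpected staffing turnover, the internal morale cut.
Further upstream: the senior staffing reversal, the vendor dispute.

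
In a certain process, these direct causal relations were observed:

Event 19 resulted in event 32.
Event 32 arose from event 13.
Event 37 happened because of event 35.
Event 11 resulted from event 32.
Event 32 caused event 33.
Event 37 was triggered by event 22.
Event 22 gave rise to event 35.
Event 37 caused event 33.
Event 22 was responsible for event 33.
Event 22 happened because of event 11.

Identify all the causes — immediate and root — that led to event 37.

Immediate causes of event 37: event 22, event 35.
Further upstream: event 19, event 32, event 11, event 13.

event 11, event 13, event 19, event 22, event 32, event 35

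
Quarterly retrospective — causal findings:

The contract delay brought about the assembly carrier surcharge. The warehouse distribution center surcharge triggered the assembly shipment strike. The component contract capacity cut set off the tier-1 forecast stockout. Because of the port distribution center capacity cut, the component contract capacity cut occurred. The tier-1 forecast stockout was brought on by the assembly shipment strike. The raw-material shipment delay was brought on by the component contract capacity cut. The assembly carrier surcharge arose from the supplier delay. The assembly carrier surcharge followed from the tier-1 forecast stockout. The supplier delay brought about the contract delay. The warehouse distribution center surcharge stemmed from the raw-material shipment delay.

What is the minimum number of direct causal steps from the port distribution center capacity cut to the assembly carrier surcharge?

3

Shortest chain: the port distribution center capacity cut → the component contract capacity cut → the tier-1 forecast stockout → the assembly carrier surcharge.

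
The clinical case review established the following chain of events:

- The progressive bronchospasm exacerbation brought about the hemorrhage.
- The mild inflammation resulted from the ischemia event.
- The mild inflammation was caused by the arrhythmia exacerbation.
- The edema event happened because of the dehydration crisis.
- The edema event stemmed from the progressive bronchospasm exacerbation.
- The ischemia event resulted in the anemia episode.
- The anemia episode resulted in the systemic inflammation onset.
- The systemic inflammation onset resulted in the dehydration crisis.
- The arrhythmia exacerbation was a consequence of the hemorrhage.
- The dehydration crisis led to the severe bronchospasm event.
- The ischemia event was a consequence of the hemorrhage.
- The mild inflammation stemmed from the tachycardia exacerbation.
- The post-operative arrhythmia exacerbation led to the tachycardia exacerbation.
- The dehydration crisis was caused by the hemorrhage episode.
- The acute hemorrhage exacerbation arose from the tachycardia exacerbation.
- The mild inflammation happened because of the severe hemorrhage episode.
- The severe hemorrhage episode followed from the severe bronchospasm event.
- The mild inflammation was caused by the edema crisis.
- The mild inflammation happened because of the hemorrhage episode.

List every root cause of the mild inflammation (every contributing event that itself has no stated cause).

Tracing upstream from the mild inflammation: the mild inflammation ← the ischemia event ← the hemorrhage ← the progressive bronchospasm exacerbation.
A separate upstream branch: the mild inflammation ← the edema crisis.
A separate upstream branch: the mild inflammation ← the hemorrhage episode.
A separate upstream branch: the mild inflammation ← the tachycardia exacerbation ← the post-operative arrhythmia exacerbation.
Each of those chain origins has no stated cause.

the edema crisis, the hemorrhage episode, the post-operative arrhythmia exacerbation, the progressive bronchospasm exacerbation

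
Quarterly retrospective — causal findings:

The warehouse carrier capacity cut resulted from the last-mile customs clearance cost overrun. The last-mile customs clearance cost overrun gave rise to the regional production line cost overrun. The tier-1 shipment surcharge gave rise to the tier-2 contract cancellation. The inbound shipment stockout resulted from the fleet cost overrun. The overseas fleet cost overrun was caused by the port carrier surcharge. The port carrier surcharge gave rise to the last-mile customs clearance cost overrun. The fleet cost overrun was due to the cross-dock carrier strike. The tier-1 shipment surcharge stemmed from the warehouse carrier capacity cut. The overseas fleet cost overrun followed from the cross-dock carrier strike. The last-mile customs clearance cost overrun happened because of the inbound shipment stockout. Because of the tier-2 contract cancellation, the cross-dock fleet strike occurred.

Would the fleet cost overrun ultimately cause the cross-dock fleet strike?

There is a causal chain: the fleet cost overrun → the inbound shipment stockout → the last-mile customs clearance cost overrun → the warehouse carrier capacity cut → the tier-1 shipment surcharge → the tier-2 contract cancellation → the cross-dock fleet strike.

Yes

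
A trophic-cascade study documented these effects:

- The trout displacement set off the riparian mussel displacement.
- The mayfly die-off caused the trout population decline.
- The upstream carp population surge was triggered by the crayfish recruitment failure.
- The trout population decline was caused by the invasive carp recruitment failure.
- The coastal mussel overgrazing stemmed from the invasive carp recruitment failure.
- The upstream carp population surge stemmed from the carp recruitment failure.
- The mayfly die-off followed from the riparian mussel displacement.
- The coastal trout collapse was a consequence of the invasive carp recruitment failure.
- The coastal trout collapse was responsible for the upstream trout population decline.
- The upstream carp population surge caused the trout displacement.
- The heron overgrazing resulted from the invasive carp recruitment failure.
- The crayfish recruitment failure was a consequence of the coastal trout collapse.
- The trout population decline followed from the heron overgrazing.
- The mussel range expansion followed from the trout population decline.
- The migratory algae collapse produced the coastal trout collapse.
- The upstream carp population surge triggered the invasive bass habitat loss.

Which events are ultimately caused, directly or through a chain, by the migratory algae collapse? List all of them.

Direct effects: the coastal trout collapse.
2 steps out: the crayfish recruitment failure, the upstream trout population decline.
3 steps out: the upstream carp population surge.
4 steps out: the trout displacement, the invasive bass habitat loss.
5 steps out: the riparian mussel displacement.
6 steps out: the mayfly die-off.
7 steps out: the trout population decline.
8 steps out: the mussel range expansion.
Not reachable from it: the invasive carp recruitment failure, the coastal mussel overgrazing, the carp recruitment failure, the heron overgrazing.

the coastal trout collapse, the crayfish recruitment failure, the invasive bass habitat loss, the mayfly die-off, the mussel range expansion, the riparian mussel displacement, the trout displacement, the trout population decline, the upstream carp population surge, the upstream trout population decline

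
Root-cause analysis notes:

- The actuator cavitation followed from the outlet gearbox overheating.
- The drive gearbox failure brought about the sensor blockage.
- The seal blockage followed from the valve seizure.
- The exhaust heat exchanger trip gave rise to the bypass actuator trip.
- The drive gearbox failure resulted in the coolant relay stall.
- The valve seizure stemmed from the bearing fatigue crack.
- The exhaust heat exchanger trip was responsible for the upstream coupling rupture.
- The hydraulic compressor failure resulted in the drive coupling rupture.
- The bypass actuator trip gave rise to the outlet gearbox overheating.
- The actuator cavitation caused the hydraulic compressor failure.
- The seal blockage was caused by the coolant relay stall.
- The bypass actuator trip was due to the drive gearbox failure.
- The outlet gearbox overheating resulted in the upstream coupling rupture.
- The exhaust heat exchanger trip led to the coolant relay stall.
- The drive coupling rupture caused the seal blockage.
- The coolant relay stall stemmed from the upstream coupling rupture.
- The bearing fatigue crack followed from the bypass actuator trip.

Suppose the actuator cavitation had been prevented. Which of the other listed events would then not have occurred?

Downstream of the actuator cavitation: the hydraulic compressor failure, the drive coupling rupture, the seal blockage.
Of those, still caused via another path: the seal blockage.
The remainder have no surviving cause.

the drive coupling rupture, the hydraulic compressor failure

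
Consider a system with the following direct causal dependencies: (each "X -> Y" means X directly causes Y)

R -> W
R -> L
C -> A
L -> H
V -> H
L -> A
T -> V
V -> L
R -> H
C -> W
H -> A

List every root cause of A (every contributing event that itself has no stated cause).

C, R, T

Tracing upstream from A: A ← L ← R.
A separate upstream branch: A ← C.
A separate upstream branch: A ← L ← V ← T.
Each of those chain origins has no stated cause.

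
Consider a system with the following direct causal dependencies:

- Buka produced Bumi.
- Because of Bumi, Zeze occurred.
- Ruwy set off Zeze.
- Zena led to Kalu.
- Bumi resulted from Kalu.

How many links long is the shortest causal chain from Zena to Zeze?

Shortest chain: Zena → Kalu → Bumi → Zeze.

3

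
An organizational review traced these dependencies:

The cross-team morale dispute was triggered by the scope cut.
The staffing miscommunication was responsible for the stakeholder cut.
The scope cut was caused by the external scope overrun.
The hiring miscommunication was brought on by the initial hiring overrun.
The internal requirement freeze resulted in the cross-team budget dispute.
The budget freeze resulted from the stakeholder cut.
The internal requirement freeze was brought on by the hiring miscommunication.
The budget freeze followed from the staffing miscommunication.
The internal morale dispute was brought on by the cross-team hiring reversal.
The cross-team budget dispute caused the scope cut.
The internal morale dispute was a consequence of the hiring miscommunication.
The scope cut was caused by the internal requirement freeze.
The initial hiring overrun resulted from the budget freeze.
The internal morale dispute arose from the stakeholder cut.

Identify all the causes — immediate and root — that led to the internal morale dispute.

the budget freeze, the cross-team hiring reversal, the hiring miscommunication, the initial hiring overrun, the staffing miscommunication, the stakeholder cut

Immediate causes of the internal morale dispute: the stakeholder cut, the hiring miscommunication, the cross-team hiring reversal.
Further upstream: the staffing miscommunication, the budget freeze, the initial hiring overrun.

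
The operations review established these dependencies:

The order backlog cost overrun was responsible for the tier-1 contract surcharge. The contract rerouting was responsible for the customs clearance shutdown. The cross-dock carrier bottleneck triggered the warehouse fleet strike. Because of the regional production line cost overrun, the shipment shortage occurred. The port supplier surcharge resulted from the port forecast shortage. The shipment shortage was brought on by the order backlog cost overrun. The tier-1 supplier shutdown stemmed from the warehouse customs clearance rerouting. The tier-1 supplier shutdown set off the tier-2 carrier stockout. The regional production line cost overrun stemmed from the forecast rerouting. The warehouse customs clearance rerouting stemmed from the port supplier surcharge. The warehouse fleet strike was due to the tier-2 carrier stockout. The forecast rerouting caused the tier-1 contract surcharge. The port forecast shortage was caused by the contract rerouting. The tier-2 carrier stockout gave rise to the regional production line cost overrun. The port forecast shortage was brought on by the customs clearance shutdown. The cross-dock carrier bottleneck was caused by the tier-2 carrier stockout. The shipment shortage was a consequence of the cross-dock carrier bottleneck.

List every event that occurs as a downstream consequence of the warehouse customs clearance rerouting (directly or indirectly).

the cross-dock carrier bottleneck, the regional production line cost overrun, the shipment shortage, the tier-1 supplier shutdown, the tier-2 carrier stockout, the warehouse fleet strike

Direct effects: the tier-1 supplier shutdown.
2 steps out: the tier-2 carrier stockout.
3 steps out: the regional production line cost overrun, the cross-dock carrier bottleneck, the warehouse fleet strike.
4 steps out: the shipment shortage.
Not reachable from it: the contract rerouting, the customs clearance shutdown, the port forecast shortage, the order backlog cost overrun, the port supplier surcharge, the forecast rerouting, the tier-1 contract surcharge.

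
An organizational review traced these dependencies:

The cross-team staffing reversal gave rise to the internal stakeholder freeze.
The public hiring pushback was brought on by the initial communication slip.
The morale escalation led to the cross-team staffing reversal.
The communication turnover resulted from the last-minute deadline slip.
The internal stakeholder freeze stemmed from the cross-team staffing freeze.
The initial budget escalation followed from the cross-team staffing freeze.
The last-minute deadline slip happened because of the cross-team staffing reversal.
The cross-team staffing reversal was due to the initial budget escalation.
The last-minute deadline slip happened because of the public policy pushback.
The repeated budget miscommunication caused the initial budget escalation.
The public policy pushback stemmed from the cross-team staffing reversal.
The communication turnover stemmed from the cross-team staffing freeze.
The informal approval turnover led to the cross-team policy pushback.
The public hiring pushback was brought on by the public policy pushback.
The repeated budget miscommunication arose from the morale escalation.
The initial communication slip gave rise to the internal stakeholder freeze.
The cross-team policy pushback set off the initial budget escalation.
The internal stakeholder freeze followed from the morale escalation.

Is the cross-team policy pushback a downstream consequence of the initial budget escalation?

The initial budget escalation leads to the cross-team staffing reversal, the public policy pushback, the internal stakeholder freeze, the public hiring pushback, the last-minute deadline slip, the communication turnover; the cross-team policy pushback is not among them.

No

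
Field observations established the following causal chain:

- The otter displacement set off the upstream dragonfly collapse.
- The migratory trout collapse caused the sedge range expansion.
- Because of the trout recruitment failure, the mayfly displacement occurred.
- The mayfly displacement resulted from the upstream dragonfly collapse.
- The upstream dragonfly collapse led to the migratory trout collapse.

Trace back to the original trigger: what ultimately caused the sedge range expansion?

Tracing upstream from the sedge range expansion: the sedge range expansion ← the migratory trout collapse ← the upstream dragonfly collapse ← the otter displacement.
The otter displacement has no stated cause, so it is the root.

the otter displacement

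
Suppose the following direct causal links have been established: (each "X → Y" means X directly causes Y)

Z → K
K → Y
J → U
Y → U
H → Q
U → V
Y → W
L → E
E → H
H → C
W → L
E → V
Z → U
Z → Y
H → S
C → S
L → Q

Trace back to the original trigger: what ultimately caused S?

Tracing upstream from S: S ← H ← E ← L ← W ← Y ← Z.
Z has no stated cause, so it is the root.

Z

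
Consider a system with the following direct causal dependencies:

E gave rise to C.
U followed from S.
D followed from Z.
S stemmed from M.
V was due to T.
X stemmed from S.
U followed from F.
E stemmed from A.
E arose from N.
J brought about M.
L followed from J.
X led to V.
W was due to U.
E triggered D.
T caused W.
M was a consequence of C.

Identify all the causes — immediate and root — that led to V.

Immediate causes of V: T, X.
Further upstream: A, N, E, C, J, M, S.

A, C, E, J, M, N, S, T, X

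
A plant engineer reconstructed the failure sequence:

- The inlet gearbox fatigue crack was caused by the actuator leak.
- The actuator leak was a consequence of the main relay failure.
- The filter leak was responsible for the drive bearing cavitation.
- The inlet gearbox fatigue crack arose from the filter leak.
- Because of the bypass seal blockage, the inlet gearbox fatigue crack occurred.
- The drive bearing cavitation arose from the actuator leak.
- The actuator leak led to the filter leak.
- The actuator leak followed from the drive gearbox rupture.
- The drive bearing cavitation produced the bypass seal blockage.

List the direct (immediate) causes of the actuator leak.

the drive gearbox rupture, the main relay failure

the drive gearbox rupture, the main relay failure → the actuator leak with nothing further upstream stated.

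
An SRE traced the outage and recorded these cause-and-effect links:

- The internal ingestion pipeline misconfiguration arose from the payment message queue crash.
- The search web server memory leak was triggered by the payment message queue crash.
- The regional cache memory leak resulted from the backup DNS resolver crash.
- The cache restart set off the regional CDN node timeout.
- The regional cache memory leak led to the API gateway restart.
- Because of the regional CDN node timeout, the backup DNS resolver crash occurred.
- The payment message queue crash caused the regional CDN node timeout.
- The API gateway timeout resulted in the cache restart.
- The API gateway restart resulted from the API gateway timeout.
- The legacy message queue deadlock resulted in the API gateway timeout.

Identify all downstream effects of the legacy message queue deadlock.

the API gateway restart, the API gateway timeout, the backup DNS resolver crash, the cache restart, the regional CDN node timeout, the regional cache memory leak

Direct effects: the API gateway timeout.
2 steps out: the cache restart, the API gateway restart.
3 steps out: the regional CDN node timeout.
4 steps out: the backup DNS resolver crash.
5 steps out: the regional cache memory leak.
Not reachable from it: the payment message queue crash, the search web server memory leak, the internal ingestion pipeline misconfiguration.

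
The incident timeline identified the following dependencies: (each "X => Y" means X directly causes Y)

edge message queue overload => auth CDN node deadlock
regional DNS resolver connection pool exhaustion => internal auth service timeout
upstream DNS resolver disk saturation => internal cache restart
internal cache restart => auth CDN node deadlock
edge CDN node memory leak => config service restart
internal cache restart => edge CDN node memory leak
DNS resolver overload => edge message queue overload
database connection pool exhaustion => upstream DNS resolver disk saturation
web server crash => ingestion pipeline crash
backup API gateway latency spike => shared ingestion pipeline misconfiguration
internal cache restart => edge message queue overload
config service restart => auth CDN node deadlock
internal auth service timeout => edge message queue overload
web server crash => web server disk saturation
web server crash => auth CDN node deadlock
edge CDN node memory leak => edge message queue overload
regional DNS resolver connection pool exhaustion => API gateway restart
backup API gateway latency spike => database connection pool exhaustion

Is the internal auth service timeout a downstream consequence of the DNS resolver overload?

The DNS resolver overload leads to the edge message queue overload, the auth CDN node deadlock; the internal auth service timeout is not among them.

No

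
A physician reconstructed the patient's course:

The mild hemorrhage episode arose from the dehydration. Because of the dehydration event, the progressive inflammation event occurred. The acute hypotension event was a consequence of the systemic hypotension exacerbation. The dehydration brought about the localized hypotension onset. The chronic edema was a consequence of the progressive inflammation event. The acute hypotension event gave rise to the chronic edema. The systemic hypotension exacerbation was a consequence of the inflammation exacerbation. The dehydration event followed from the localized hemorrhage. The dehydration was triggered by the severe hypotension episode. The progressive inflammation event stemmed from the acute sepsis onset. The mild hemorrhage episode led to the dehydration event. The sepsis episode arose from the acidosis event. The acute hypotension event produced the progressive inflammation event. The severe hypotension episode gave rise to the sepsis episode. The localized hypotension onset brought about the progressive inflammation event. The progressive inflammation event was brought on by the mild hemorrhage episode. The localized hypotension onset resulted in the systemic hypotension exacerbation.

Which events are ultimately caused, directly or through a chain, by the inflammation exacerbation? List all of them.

the acute hypotension event, the chronic edema, the progressive inflammation event, the systemic hypotension exacerbation

Direct effects: the systemic hypotension exacerbation.
2 steps out: the acute hypotension event.
3 steps out: the progressive inflammation event, the chronic edema.
Not reachable from it: the acidosis event, the severe hypotension episode, the sepsis episode, the dehydration, the mild hemorrhage episode, the localized hypotension onset, the localized hemorrhage, the dehydration event, the acute sepsis onset.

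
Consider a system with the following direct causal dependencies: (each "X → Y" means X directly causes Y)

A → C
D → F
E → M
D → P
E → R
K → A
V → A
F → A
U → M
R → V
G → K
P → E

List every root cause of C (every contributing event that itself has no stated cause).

D, G

Tracing upstream from C: C ← A ← F ← D.
A separate upstream branch: C ← A ← K ← G.
Each of those chain origins has no stated cause.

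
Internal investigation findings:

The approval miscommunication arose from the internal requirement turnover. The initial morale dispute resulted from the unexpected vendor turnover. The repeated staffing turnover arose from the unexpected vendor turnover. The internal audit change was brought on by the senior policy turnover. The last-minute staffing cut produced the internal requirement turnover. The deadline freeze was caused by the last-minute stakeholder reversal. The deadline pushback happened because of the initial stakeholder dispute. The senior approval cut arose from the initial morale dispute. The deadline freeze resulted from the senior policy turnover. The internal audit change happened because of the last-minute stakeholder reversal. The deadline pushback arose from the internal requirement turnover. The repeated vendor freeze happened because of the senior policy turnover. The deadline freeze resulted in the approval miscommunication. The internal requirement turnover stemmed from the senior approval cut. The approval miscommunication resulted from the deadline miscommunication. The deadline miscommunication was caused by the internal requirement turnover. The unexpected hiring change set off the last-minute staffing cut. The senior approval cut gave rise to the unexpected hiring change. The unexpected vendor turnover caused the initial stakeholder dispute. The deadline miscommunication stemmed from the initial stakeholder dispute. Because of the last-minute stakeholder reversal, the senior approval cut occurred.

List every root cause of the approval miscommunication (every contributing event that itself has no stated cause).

the last-minute stakeholder reversal, the senior policy turnover, the unexpected vendor turnover

Tracing upstream from the approval miscommunication: the approval miscommunication ← the deadline miscommunication ← the initial stakeholder dispute ← the unexpected vendor turnover.
A separate upstream branch: the approval miscommunication ← the deadline freeze ← the senior policy turnover.
A separate upstream branch: the approval miscommunication ← the deadline freeze ← the last-minute stakeholder reversal.
Each of those chain origins has no stated cause.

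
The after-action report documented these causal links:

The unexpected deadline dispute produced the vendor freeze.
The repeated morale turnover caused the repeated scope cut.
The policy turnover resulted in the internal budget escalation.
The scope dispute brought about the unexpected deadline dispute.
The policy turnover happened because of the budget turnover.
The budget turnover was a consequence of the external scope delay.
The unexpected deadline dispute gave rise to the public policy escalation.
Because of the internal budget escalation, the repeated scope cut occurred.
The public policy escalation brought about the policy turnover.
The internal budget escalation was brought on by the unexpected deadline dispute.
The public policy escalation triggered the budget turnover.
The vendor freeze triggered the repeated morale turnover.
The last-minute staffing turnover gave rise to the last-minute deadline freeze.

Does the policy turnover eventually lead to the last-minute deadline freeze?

No

The policy turnover leads to the internal budget escalation, the repeated scope cut; the last-minute deadline freeze is not among them.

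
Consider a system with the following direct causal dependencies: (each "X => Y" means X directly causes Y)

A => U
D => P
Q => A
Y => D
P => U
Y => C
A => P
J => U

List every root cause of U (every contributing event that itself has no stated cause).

J, Q, Y

Tracing upstream from U: U ← P ← D ← Y.
A separate upstream branch: U ← J.
A separate upstream branch: U ← A ← Q.
Each of those chain origins has no stated cause.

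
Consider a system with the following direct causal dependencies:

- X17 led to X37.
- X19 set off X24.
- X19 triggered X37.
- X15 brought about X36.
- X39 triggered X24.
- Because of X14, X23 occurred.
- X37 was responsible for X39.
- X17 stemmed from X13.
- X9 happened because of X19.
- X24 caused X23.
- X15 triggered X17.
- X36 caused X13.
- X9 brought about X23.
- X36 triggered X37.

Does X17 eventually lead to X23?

There is a causal chain: X17 → X37 → X39 → X24 → X23.

Yes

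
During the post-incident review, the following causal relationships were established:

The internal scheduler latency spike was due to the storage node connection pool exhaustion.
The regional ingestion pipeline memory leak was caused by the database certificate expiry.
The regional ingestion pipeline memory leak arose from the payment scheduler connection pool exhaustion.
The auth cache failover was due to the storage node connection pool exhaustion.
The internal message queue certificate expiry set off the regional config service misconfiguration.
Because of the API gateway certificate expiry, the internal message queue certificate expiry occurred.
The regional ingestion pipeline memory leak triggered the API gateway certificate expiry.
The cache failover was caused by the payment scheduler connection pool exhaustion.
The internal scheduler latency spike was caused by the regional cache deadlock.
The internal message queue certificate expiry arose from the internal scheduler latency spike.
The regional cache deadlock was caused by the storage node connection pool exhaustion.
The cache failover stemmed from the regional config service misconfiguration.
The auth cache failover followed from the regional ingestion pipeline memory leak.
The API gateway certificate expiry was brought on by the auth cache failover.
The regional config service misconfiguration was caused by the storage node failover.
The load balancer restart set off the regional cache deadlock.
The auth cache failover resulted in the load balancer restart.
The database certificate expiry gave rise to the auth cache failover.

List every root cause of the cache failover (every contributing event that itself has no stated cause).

the database certificate expiry, the payment scheduler connection pool exhaustion, the storage node connection pool exhaustion, the storage node failover

Tracing upstream from the cache failover: the cache failover ← the regional config service misconfiguration ← the internal message queue certificate expiry ← the API gateway certificate expiry ← the regional ingestion pipeline memory leak ← the database certificate expiry.
A separate upstream branch: the cache failover ← the regional config service misconfiguration ← the storage node failover.
A separate upstream branch: the cache failover ← the regional config service misconfiguration ← the internal message queue certificate expiry ← the internal scheduler latency spike ← the storage node connection pool exhaustion.
A separate upstream branch: the cache failover ← the payment scheduler connection pool exhaustion.
Each of those chain origins has no stated cause.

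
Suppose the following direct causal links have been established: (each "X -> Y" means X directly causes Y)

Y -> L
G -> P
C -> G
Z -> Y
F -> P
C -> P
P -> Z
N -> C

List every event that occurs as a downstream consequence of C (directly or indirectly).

Direct effects: G, P.
2 steps out: Z.
3 steps out: Y.
4 steps out: L.
Not reachable from it: N, F.

G, L, P, Y, Z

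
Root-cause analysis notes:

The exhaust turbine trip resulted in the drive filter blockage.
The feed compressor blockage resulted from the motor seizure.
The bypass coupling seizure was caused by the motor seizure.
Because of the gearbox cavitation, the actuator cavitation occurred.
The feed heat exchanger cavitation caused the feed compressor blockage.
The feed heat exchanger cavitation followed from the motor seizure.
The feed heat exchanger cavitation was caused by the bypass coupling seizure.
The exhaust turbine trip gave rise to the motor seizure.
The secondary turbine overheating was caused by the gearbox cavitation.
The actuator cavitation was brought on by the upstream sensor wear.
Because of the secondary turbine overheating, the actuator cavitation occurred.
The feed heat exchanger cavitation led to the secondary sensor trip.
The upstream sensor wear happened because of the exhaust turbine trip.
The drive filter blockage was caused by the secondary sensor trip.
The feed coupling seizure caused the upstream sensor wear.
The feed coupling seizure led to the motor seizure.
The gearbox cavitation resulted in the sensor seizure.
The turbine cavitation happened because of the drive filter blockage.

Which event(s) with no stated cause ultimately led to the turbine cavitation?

the exhaust turbine trip, the feed coupling seizure

Tracing upstream from the turbine cavitation: the turbine cavitation ← the drive filter blockage ← the exhaust turbine trip.
A separate upstream branch: the turbine cavitation ← the drive filter blockage ← the secondary sensor trip ← the feed heat exchanger cavitation ← the motor seizure ← the feed coupling seizure.
Each of those chain origins has no stated cause.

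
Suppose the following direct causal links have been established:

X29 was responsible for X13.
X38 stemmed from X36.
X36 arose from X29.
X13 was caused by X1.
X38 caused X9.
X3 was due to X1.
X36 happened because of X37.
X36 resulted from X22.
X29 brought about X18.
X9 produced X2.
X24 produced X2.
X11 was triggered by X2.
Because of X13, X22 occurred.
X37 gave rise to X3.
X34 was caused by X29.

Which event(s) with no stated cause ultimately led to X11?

X1, X24, X29, X37

Tracing upstream from X11: X11 ← X2 ← X9 ← X38 ← X36 ← X22 ← X13 ← X1.
A separate upstream branch: X11 ← X2 ← X9 ← X38 ← X36 ← X37.
A separate upstream branch: X11 ← X2 ← X9 ← X38 ← X36 ← X29.
A separate upstream branch: X11 ← X2 ← X24.
Each of those chain origins has no stated cause.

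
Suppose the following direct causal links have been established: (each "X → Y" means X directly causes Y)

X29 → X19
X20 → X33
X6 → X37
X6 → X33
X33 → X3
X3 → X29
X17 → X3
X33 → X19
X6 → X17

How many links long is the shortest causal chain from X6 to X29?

Shortest chain: X6 → X17 → X3 → X29.

3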